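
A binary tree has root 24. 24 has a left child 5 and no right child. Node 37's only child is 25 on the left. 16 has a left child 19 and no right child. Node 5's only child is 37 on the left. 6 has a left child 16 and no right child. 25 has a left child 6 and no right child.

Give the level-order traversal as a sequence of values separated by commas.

Level-order visits nodes level by level from the root, left to right within each level.
Level 0: 24
Level 1: 5
Level 2: 37
Level 3: 25
Level 4: 6
Level 5: 16
Level 6: 19

24, 5, 37, 25, 6, 16, 19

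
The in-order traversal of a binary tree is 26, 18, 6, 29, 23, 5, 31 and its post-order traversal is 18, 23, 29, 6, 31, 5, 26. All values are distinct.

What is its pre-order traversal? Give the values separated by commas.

The last element of post-order is the root; it splits in-order into left and right subtrees.
Root 26: left subtree has 0 nodes { }, right has 6 {18, 6, 29, 23, 5, 31}.
  Root 5: left subtree has 4 nodes {18, 6, 29, 23}, right has 1 {31}.
    Root 6: left subtree has 1 node {18}, right has 2 {29, 23}.
      Root 29: left subtree has 0 nodes { }, right has 1 {23}.

26, 5, 6, 18, 29, 23, 31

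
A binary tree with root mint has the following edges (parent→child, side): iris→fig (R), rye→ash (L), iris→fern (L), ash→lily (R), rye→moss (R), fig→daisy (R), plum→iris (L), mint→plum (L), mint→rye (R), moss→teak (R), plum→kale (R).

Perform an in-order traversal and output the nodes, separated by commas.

fern, iris, fig, daisy, plum, kale, mint, ash, lily, rye, moss, teak

In-order visits the left subtree, then the node, then the right subtree.
At mint: go left to plum.
  At plum: go left to iris.
    At iris: go left to fern.
      fern is a leaf — visit fern.
    Visit iris.
    At iris: go right to fig.
      At fig: no left child.
      Visit fig.
      At fig: go right to daisy.
        daisy is a leaf — visit daisy.
  Visit plum.
  At plum: go right to kale.
    kale is a leaf — visit kale.
Visit mint.
At mint: go right to rye.
  At rye: go left to ash.
    At ash: no left child.
    Visit ash.
    At ash: go right to lily.
      lily is a leaf — visit lily.
  Visit rye.
  At rye: go right to moss.
    At moss: no left child.
    Visit moss.
    At moss: go right to teak.
      teak is a leaf — visit teak.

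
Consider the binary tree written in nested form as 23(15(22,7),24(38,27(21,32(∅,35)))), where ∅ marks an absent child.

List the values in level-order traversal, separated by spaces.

Level-order visits nodes level by level from the root, left to right within each level.
Level 0: 23
Level 1: 15, 24
Level 2: 22, 7, 38, 27
Level 3: 21, 32
Level 4: 35

23 15 24 22 7 38 27 21 32 35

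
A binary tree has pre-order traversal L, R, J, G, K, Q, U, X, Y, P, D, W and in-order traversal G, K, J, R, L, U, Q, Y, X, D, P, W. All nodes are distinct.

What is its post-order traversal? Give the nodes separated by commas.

K, G, J, R, U, Y, D, W, P, X, Q, L

The first element of pre-order is the root; it splits in-order into left and right subtrees.
Root L: left subtree has 4 nodes {G, K, J, R}, right has 7 {U, Q, Y, X, D, P, W}.
  Root R: left subtree has 3 nodes {G, K, J}, right has 0 { }.
    Root J: left subtree has 2 nodes {G, K}, right has 0 { }.
      Root G: left subtree has 0 nodes { }, right has 1 {K}.
  Root Q: left subtree has 1 node {U}, right has 5 {Y, X, D, P, W}.
    Root X: left subtree has 1 node {Y}, right has 3 {D, P, W}.
      Root P: left subtree has 1 node {D}, right has 1 {W}.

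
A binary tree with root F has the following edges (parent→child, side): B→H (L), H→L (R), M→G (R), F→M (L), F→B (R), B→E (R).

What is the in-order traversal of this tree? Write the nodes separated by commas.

In-order visits the left subtree, then the node, then the right subtree.
At F: go left to M.
  At M: no left child.
  Visit M.
  At M: go right to G.
    G is a leaf — visit G.
Visit F.
At F: go right to B.
  At B: go left to H.
    At H: no left child.
    Visit H.
    At H: go right to L.
      L is a leaf — visit L.
  Visit B.
  At B: go right to E.
    E is a leaf — visit E.

M, G, F, H, L, B, E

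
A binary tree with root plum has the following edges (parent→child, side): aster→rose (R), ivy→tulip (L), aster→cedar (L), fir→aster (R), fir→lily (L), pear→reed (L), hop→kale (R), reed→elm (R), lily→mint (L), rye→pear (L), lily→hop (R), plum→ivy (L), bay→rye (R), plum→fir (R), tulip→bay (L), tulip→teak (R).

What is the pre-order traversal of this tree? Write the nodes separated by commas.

Pre-order visits the node, then its left subtree, then its right subtree.
Visit plum.
At plum: go left to ivy.
  Visit ivy.
  At ivy: go left to tulip.
    Visit tulip.
    At tulip: go left to bay.
      Visit bay.
      At bay: no left child.
      At bay: go right to rye.
        Visit rye.
        At rye: go left to pear.
          Visit pear.
          At pear: go left to reed.
            Visit reed.
            At reed: no left child.
            At reed: go right to elm.
              elm is a leaf — visit elm.
          At pear: no right child.
        At rye: no right child.
    At tulip: go right to teak.
      teak is a leaf — visit teak.
  At ivy: no right child.
At plum: go right to fir.
  Visit fir.
  At fir: go left to lily.
    Visit lily.
    At lily: go left to mint.
      mint is a leaf — visit mint.
    At lily: go right to hop.
      Visit hop.
      At hop: no left child.
      At hop: go right to kale.
        kale is a leaf — visit kale.
  At fir: go right to aster.
    Visit aster.
    At aster: go left to cedar.
      cedar is a leaf — visit cedar.
    At aster: go right to rose.
      rose is a leaf — visit rose.

plum, ivy, tulip, bay, rye, pear, reed, elm, teak, fir, lily, mint, hop, kale, aster, cedar, rose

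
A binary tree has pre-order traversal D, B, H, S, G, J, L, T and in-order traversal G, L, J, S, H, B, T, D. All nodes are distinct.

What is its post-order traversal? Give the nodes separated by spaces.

L J G S H T B D

The first element of pre-order is the root; it splits in-order into left and right subtrees.
Root D: left subtree has 7 nodes {G, L, J, S, H, B, T}, right has 0 { }.
  Root B: left subtree has 5 nodes {G, L, J, S, H}, right has 1 {T}.
    Root H: left subtree has 4 nodes {G, L, J, S}, right has 0 { }.
      Root S: left subtree has 3 nodes {G, L, J}, right has 0 { }.
        Root G: left subtree has 0 nodes { }, right has 2 {L, J}.
          Root J: left subtree has 1 node {L}, right has 0 { }.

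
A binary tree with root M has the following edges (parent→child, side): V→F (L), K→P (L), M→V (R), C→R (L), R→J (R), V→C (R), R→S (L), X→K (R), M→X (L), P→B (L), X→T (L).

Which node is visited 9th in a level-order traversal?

Level-order visits nodes level by level from the root, left to right within each level.
Level 0: M
Level 1: X, V
Level 2: T, K, F, C
Level 3: P, R
Level 4: B, S, J
Full level-order sequence: M, X, V, T, K, F, C, P, R, B, S, J.

R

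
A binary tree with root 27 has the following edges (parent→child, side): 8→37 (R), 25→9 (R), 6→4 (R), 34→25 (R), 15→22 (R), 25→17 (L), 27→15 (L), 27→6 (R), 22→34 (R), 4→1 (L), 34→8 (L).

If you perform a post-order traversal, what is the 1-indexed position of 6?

11

Post-order visits the left subtree, then the right subtree, then the node.
At 27: go left to 15.
  At 15: no left child.
  At 15: go right to 22.
    At 22: no left child.
    At 22: go right to 34.
      At 34: go left to 8.
        At 8: no left child.
        At 8: go right to 37.
          37 is a leaf — visit 37.
        Visit 8.
      At 34: go right to 25.
        At 25: go left to 17.
          17 is a leaf — visit 17.
        At 25: go right to 9.
          9 is a leaf — visit 9.
        Visit 25.
      Visit 34.
    Visit 22.
  Visit 15.
At 27: go right to 6.
  At 6: no left child.
  At 6: go right to 4.
    At 4: go left to 1.
      1 is a leaf — visit 1.
    At 4: no right child.
    Visit 4.
  Visit 6.
Visit 27.
Full post-order sequence: 37, 8, 17, 9, 25, 34, 22, 15, 1, 4, 6, 27.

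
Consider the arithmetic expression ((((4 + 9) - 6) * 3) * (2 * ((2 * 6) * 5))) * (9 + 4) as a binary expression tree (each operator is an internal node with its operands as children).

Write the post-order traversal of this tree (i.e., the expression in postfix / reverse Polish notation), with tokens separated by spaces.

Post-order on an expression tree gives postfix notation: for each operator, emit left operand, right operand, then the operator.

4 9 + 6 - 3 * 2 2 6 * 5 * * * 9 4 + *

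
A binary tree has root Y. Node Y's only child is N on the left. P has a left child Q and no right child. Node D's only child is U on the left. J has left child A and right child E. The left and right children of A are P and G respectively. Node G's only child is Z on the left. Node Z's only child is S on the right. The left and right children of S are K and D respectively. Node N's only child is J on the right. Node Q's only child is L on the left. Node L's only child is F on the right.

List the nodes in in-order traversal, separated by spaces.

In-order visits the left subtree, then the node, then the right subtree.
At Y: go left to N.
  At N: no left child.
  Visit N.
  At N: go right to J.
    At J: go left to A.
      At A: go left to P.
        At P: go left to Q.
          At Q: go left to L.
            At L: no left child.
            Visit L.
            At L: go right to F.
              F is a leaf — visit F.
          Visit Q.
          At Q: no right child.
        Visit P.
        At P: no right child.
      Visit A.
      At A: go right to G.
        At G: go left to Z.
          At Z: no left child.
          Visit Z.
          At Z: go right to S.
            At S: go left to K.
              K is a leaf — visit K.
            Visit S.
            At S: go right to D.
              At D: go left to U.
                U is a leaf — visit U.
              Visit D.
              At D: no right child.
        Visit G.
        At G: no right child.
    Visit J.
    At J: go right to E.
      E is a leaf — visit E.
Visit Y.
At Y: no right child.

N L F Q P A Z K S U D G J E Y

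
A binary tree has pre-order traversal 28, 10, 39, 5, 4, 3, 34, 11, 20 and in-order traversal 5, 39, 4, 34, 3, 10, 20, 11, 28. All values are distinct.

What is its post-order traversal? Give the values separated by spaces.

5 34 3 4 39 20 11 10 28

The first element of pre-order is the root; it splits in-order into left and right subtrees.
Root 28: left subtree has 8 nodes {5, 39, 4, 34, 3, 10, 20, 11}, right has 0 { }.
  Root 10: left subtree has 5 nodes {5, 39, 4, 34, 3}, right has 2 {20, 11}.
    Root 39: left subtree has 1 node {5}, right has 3 {4, 34, 3}.
      Root 4: left subtree has 0 nodes { }, right has 2 {34, 3}.
        Root 3: left subtree has 1 node {34}, right has 0 { }.
    Root 11: left subtree has 1 node {20}, right has 0 { }.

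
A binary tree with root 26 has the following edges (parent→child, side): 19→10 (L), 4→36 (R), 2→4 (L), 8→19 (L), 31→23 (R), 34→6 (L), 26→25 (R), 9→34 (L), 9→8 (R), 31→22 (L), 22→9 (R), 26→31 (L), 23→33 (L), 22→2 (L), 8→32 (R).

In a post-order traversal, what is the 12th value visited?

33

Post-order visits the left subtree, then the right subtree, then the node.
At 26: go left to 31.
  At 31: go left to 22.
    At 22: go left to 2.
      At 2: go left to 4.
        At 4: no left child.
        At 4: go right to 36.
          36 is a leaf — visit 36.
        Visit 4.
      At 2: no right child.
      Visit 2.
    At 22: go right to 9.
      At 9: go left to 34.
        At 34: go left to 6.
          6 is a leaf — visit 6.
        At 34: no right child.
        Visit 34.
      At 9: go right to 8.
        At 8: go left to 19.
          At 19: go left to 10.
            10 is a leaf — visit 10.
          At 19: no right child.
          Visit 19.
        At 8: go right to 32.
          32 is a leaf — visit 32.
        Visit 8.
      Visit 9.
    Visit 22.
  At 31: go right to 23.
    At 23: go left to 33.
      33 is a leaf — visit 33.
    At 23: no right child.
    Visit 23.
  Visit 31.
At 26: go right to 25.
  25 is a leaf — visit 25.
Visit 26.
Full post-order sequence: 36, 4, 2, 6, 34, 10, 19, 32, 8, 9, 22, 33, 23, 31, 25, 26.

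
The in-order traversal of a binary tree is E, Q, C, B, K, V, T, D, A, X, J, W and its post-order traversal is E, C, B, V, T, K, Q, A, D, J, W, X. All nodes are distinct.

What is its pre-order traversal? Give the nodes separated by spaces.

X D Q E K B C T V A W J

The last element of post-order is the root; it splits in-order into left and right subtrees.
Root X: left subtree has 9 nodes {E, Q, C, B, K, V, T, D, A}, right has 2 {J, W}.
  Root D: left subtree has 7 nodes {E, Q, C, B, K, V, T}, right has 1 {A}.
    Root Q: left subtree has 1 node {E}, right has 5 {C, B, K, V, T}.
      Root K: left subtree has 2 nodes {C, B}, right has 2 {V, T}.
        Root B: left subtree has 1 node {C}, right has 0 { }.
        Root T: left subtree has 1 node {V}, right has 0 { }.
  Root W: left subtree has 1 node {J}, right has 0 { }.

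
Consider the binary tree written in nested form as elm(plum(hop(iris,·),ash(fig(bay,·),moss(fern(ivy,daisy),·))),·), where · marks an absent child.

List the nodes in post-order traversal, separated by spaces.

Post-order visits the left subtree, then the right subtree, then the node.
At elm: go left to plum.
  At plum: go left to hop.
    At hop: go left to iris.
      iris is a leaf — visit iris.
    At hop: no right child.
    Visit hop.
  At plum: go right to ash.
    At ash: go left to fig.
      At fig: go left to bay.
        bay is a leaf — visit bay.
      At fig: no right child.
      Visit fig.
    At ash: go right to moss.
      At moss: go left to fern.
        At fern: go left to ivy.
          ivy is a leaf — visit ivy.
        At fern: go right to daisy.
          daisy is a leaf — visit daisy.
        Visit fern.
      At moss: no right child.
      Visit moss.
    Visit ash.
  Visit plum.
At elm: no right child.
Visit elm.

iris hop bay fig ivy daisy fern moss ash plum elm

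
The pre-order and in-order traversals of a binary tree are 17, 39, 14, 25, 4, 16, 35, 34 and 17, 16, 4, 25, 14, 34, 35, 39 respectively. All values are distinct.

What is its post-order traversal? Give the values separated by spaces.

The first element of pre-order is the root; it splits in-order into left and right subtrees.
Root 17: left subtree has 0 nodes { }, right has 7 {16, 4, 25, 14, 34, 35, 39}.
  Root 39: left subtree has 6 nodes {16, 4, 25, 14, 34, 35}, right has 0 { }.
    Root 14: left subtree has 3 nodes {16, 4, 25}, right has 2 {34, 35}.
      Root 25: left subtree has 2 nodes {16, 4}, right has 0 { }.
        Root 4: left subtree has 1 node {16}, right has 0 { }.
      Root 35: left subtree has 1 node {34}, right has 0 { }.

16 4 25 34 35 14 39 17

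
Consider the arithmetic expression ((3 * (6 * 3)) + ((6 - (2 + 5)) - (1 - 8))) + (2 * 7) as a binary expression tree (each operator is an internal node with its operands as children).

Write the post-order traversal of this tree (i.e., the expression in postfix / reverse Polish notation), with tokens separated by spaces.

3 6 3 * * 6 2 5 + - 1 8 - - + 2 7 * +

Post-order on an expression tree gives postfix notation: for each operator, emit left operand, right operand, then the operator.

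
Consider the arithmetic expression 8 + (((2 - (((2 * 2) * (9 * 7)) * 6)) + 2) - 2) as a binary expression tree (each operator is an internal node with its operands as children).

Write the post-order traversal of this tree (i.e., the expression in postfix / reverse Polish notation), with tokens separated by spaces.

Post-order on an expression tree gives postfix notation: for each operator, emit left operand, right operand, then the operator.

8 2 2 2 * 9 7 * * 6 * - 2 + 2 - +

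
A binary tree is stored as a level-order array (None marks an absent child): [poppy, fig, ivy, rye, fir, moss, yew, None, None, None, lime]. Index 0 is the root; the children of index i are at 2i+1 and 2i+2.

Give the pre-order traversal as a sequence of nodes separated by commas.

poppy, fig, rye, fir, lime, ivy, moss, yew

Pre-order visits the node, then its left subtree, then its right subtree.
Visit poppy.
At poppy: go left to fig.
  Visit fig.
  At fig: go left to rye.
    rye is a leaf — visit rye.
  At fig: go right to fir.
    Visit fir.
    At fir: no left child.
    At fir: go right to lime.
      lime is a leaf — visit lime.
At poppy: go right to ivy.
  Visit ivy.
  At ivy: go left to moss.
    moss is a leaf — visit moss.
  At ivy: go right to yew.
    yew is a leaf — visit yew.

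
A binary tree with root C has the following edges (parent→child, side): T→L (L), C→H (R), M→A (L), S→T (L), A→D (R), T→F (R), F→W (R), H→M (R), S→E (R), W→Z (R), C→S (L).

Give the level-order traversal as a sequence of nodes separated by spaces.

C S H T E M L F A W D Z

Level-order visits nodes level by level from the root, left to right within each level.
Level 0: C
Level 1: S, H
Level 2: T, E, M
Level 3: L, F, A
Level 4: W, D
Level 5: Z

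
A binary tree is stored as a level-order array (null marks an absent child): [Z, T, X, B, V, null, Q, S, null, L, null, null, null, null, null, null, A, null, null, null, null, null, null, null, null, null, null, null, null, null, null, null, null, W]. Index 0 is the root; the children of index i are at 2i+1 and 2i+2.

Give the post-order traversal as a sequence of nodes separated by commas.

W, A, S, B, L, V, T, Q, X, Z

Post-order visits the left subtree, then the right subtree, then the node.
At Z: go left to T.
  At T: go left to B.
    At B: go left to S.
      At S: no left child.
      At S: go right to A.
        At A: go left to W.
          W is a leaf — visit W.
        At A: no right child.
        Visit A.
      Visit S.
    At B: no right child.
    Visit B.
  At T: go right to V.
    At V: go left to L.
      L is a leaf — visit L.
    At V: no right child.
    Visit V.
  Visit T.
At Z: go right to X.
  At X: no left child.
  At X: go right to Q.
    Q is a leaf — visit Q.
  Visit X.
Visit Z.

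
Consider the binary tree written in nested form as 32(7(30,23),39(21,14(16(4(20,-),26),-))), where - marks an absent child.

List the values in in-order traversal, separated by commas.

In-order visits the left subtree, then the node, then the right subtree.
At 32: go left to 7.
  At 7: go left to 30.
    30 is a leaf — visit 30.
  Visit 7.
  At 7: go right to 23.
    23 is a leaf — visit 23.
Visit 32.
At 32: go right to 39.
  At 39: go left to 21.
    21 is a leaf — visit 21.
  Visit 39.
  At 39: go right to 14.
    At 14: go left to 16.
      At 16: go left to 4.
        At 4: go left to 20.
          20 is a leaf — visit 20.
        Visit 4.
        At 4: no right child.
      Visit 16.
      At 16: go right to 26.
        26 is a leaf — visit 26.
    Visit 14.
    At 14: no right child.

30, 7, 23, 32, 21, 39, 20, 4, 16, 26, 14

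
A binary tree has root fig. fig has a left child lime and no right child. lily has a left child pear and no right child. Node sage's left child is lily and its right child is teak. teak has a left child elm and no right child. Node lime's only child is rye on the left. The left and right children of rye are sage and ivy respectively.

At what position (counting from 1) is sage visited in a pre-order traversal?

Pre-order visits the node, then its left subtree, then its right subtree.
Visit fig.
At fig: go left to lime.
  Visit lime.
  At lime: go left to rye.
    Visit rye.
    At rye: go left to sage.
      Visit sage.
      At sage: go left to lily.
        Visit lily.
        At lily: go left to pear.
          pear is a leaf — visit pear.
        At lily: no right child.
      At sage: go right to teak.
        Visit teak.
        At teak: go left to elm.
          elm is a leaf — visit elm.
        At teak: no right child.
    At rye: go right to ivy.
      ivy is a leaf — visit ivy.
  At lime: no right child.
At fig: no right child.
Full pre-order sequence: fig, lime, rye, sage, lily, pear, teak, elm, ivy.

4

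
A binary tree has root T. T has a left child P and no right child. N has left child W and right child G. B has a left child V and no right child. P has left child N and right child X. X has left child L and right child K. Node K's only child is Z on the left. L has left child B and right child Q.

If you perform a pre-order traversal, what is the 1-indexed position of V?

9

Pre-order visits the node, then its left subtree, then its right subtree.
Visit T.
At T: go left to P.
  Visit P.
  At P: go left to N.
    Visit N.
    At N: go left to W.
      W is a leaf — visit W.
    At N: go right to G.
      G is a leaf — visit G.
  At P: go right to X.
    Visit X.
    At X: go left to L.
      Visit L.
      At L: go left to B.
        Visit B.
        At B: go left to V.
          V is a leaf — visit V.
        At B: no right child.
      At L: go right to Q.
        Q is a leaf — visit Q.
    At X: go right to K.
      Visit K.
      At K: go left to Z.
        Z is a leaf — visit Z.
      At K: no right child.
At T: no right child.
Full pre-order sequence: T, P, N, W, G, X, L, B, V, Q, K, Z.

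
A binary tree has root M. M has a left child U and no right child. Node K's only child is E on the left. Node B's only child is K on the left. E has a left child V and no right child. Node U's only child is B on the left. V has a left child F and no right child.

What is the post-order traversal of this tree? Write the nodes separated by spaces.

F V E K B U M

Post-order visits the left subtree, then the right subtree, then the node.
At M: go left to U.
  At U: go left to B.
    At B: go left to K.
      At K: go left to E.
        At E: go left to V.
          At V: go left to F.
            F is a leaf — visit F.
          At V: no right child.
          Visit V.
        At E: no right child.
        Visit E.
      At K: no right child.
      Visit K.
    At B: no right child.
    Visit B.
  At U: no right child.
  Visit U.
At M: no right child.
Visit M.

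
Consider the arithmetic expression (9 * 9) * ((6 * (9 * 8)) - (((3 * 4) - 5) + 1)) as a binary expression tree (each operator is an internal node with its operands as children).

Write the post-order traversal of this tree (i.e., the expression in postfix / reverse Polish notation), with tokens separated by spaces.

Post-order on an expression tree gives postfix notation: for each operator, emit left operand, right operand, then the operator.

9 9 * 6 9 8 * * 3 4 * 5 - 1 + - *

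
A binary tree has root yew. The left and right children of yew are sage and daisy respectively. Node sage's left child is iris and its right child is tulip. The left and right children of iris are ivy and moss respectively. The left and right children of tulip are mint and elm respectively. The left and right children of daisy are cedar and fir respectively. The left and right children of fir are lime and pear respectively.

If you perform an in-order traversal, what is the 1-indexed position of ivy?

1

In-order visits the left subtree, then the node, then the right subtree.
At yew: go left to sage.
  At sage: go left to iris.
    At iris: go left to ivy.
      ivy is a leaf — visit ivy.
    Visit iris.
    At iris: go right to moss.
      moss is a leaf — visit moss.
  Visit sage.
  At sage: go right to tulip.
    At tulip: go left to mint.
      mint is a leaf — visit mint.
    Visit tulip.
    At tulip: go right to elm.
      elm is a leaf — visit elm.
Visit yew.
At yew: go right to daisy.
  At daisy: go left to cedar.
    cedar is a leaf — visit cedar.
  Visit daisy.
  At daisy: go right to fir.
    At fir: go left to lime.
      lime is a leaf — visit lime.
    Visit fir.
    At fir: go right to pear.
      pear is a leaf — visit pear.
Full in-order sequence: ivy, iris, moss, sage, mint, tulip, elm, yew, cedar, daisy, lime, fir, pear.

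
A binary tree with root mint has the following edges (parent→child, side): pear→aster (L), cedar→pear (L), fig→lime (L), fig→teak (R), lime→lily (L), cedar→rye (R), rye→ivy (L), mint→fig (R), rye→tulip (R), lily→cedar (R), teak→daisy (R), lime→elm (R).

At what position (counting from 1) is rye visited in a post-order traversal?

Post-order visits the left subtree, then the right subtree, then the node.
At mint: no left child.
At mint: go right to fig.
  At fig: go left to lime.
    At lime: go left to lily.
      At lily: no left child.
      At lily: go right to cedar.
        At cedar: go left to pear.
          At pear: go left to aster.
            aster is a leaf — visit aster.
          At pear: no right child.
          Visit pear.
        At cedar: go right to rye.
          At rye: go left to ivy.
            ivy is a leaf — visit ivy.
          At rye: go right to tulip.
            tulip is a leaf — visit tulip.
          Visit rye.
        Visit cedar.
      Visit lily.
    At lime: go right to elm.
      elm is a leaf — visit elm.
    Visit lime.
  At fig: go right to teak.
    At teak: no left child.
    At teak: go right to daisy.
      daisy is a leaf — visit daisy.
    Visit teak.
  Visit fig.
Visit mint.
Full post-order sequence: aster, pear, ivy, tulip, rye, cedar, lily, elm, lime, daisy, teak, fig, mint.

5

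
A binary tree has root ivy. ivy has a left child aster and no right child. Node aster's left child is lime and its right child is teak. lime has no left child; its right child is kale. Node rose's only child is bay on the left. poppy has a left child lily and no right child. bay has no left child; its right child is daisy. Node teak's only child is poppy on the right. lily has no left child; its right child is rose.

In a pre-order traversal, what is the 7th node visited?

Pre-order visits the node, then its left subtree, then its right subtree.
Visit ivy.
At ivy: go left to aster.
  Visit aster.
  At aster: go left to lime.
    Visit lime.
    At lime: no left child.
    At lime: go right to kale.
      kale is a leaf — visit kale.
  At aster: go right to teak.
    Visit teak.
    At teak: no left child.
    At teak: go right to poppy.
      Visit poppy.
      At poppy: go left to lily.
        Visit lily.
        At lily: no left child.
        At lily: go right to rose.
          Visit rose.
          At rose: go left to bay.
            Visit bay.
            At bay: no left child.
            At bay: go right to daisy.
              daisy is a leaf — visit daisy.
          At rose: no right child.
      At poppy: no right child.
At ivy: no right child.
Full pre-order sequence: ivy, aster, lime, kale, teak, poppy, lily, rose, bay, daisy.

lily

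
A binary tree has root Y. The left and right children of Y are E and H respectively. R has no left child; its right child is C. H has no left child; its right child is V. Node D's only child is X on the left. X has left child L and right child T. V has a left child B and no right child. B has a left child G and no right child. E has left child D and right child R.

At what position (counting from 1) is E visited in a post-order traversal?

Post-order visits the left subtree, then the right subtree, then the node.
At Y: go left to E.
  At E: go left to D.
    At D: go left to X.
      At X: go left to L.
        L is a leaf — visit L.
      At X: go right to T.
        T is a leaf — visit T.
      Visit X.
    At D: no right child.
    Visit D.
  At E: go right to R.
    At R: no left child.
    At R: go right to C.
      C is a leaf — visit C.
    Visit R.
  Visit E.
At Y: go right to H.
  At H: no left child.
  At H: go right to V.
    At V: go left to B.
      At B: go left to G.
        G is a leaf — visit G.
      At B: no right child.
      Visit B.
    At V: no right child.
    Visit V.
  Visit H.
Visit Y.
Full post-order sequence: L, T, X, D, C, R, E, G, B, V, H, Y.

7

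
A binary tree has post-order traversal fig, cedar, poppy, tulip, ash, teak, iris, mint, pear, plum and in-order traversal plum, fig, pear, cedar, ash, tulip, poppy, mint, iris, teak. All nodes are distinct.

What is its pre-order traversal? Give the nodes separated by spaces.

The last element of post-order is the root; it splits in-order into left and right subtrees.
Root plum: left subtree has 0 nodes { }, right has 9 {fig, pear, cedar, ash, tulip, poppy, mint, iris, teak}.
  Root pear: left subtree has 1 node {fig}, right has 7 {cedar, ash, tulip, poppy, mint, iris, teak}.
    Root mint: left subtree has 4 nodes {cedar, ash, tulip, poppy}, right has 2 {iris, teak}.
      Root ash: left subtree has 1 node {cedar}, right has 2 {tulip, poppy}.
        Root tulip: left subtree has 0 nodes { }, right has 1 {poppy}.
      Root iris: left subtree has 0 nodes { }, right has 1 {teak}.

plum pear fig mint ash cedar tulip poppy iris teak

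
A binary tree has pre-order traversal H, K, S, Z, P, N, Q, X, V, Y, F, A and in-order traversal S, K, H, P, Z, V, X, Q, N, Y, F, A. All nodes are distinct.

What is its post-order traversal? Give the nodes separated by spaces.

The first element of pre-order is the root; it splits in-order into left and right subtrees.
Root H: left subtree has 2 nodes {S, K}, right has 9 {P, Z, V, X, Q, N, Y, F, A}.
  Root K: left subtree has 1 node {S}, right has 0 { }.
  Root Z: left subtree has 1 node {P}, right has 7 {V, X, Q, N, Y, F, A}.
    Root N: left subtree has 3 nodes {V, X, Q}, right has 3 {Y, F, A}.
      Root Q: left subtree has 2 nodes {V, X}, right has 0 { }.
        Root X: left subtree has 1 node {V}, right has 0 { }.
      Root Y: left subtree has 0 nodes { }, right has 2 {F, A}.
        Root F: left subtree has 0 nodes { }, right has 1 {A}.

S K P V X Q A F Y N Z H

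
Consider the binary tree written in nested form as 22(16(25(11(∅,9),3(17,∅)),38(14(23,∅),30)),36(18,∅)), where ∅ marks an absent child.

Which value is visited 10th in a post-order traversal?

Post-order visits the left subtree, then the right subtree, then the node.
At 22: go left to 16.
  At 16: go left to 25.
    At 25: go left to 11.
      At 11: no left child.
      At 11: go right to 9.
        9 is a leaf — visit 9.
      Visit 11.
    At 25: go right to 3.
      At 3: go left to 17.
        17 is a leaf — visit 17.
      At 3: no right child.
      Visit 3.
    Visit 25.
  At 16: go right to 38.
    At 38: go left to 14.
      At 14: go left to 23.
        23 is a leaf — visit 23.
      At 14: no right child.
      Visit 14.
    At 38: go right to 30.
      30 is a leaf — visit 30.
    Visit 38.
  Visit 16.
At 22: go right to 36.
  At 36: go left to 18.
    18 is a leaf — visit 18.
  At 36: no right child.
  Visit 36.
Visit 22.
Full post-order sequence: 9, 11, 17, 3, 25, 23, 14, 30, 38, 16, 18, 36, 22.

16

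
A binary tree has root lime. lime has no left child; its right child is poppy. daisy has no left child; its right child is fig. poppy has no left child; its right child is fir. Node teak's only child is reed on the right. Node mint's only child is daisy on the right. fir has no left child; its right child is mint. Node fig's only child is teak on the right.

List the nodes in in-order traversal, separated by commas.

In-order visits the left subtree, then the node, then the right subtree.
At lime: no left child.
Visit lime.
At lime: go right to poppy.
  At poppy: no left child.
  Visit poppy.
  At poppy: go right to fir.
    At fir: no left child.
    Visit fir.
    At fir: go right to mint.
      At mint: no left child.
      Visit mint.
      At mint: go right to daisy.
        At daisy: no left child.
        Visit daisy.
        At daisy: go right to fig.
          At fig: no left child.
          Visit fig.
          At fig: go right to teak.
            At teak: no left child.
            Visit teak.
            At teak: go right to reed.
              reed is a leaf — visit reed.

lime, poppy, fir, mint, daisy, fig, teak, reed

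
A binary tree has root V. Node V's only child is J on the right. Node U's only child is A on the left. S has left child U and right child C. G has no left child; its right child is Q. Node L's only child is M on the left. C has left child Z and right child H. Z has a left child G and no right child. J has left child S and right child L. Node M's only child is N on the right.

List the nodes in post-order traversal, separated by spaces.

A U Q G Z H C S N M L J V

Post-order visits the left subtree, then the right subtree, then the node.
At V: no left child.
At V: go right to J.
  At J: go left to S.
    At S: go left to U.
      At U: go left to A.
        A is a leaf — visit A.
      At U: no right child.
      Visit U.
    At S: go right to C.
      At C: go left to Z.
        At Z: go left to G.
          At G: no left child.
          At G: go right to Q.
            Q is a leaf — visit Q.
          Visit G.
        At Z: no right child.
        Visit Z.
      At C: go right to H.
        H is a leaf — visit H.
      Visit C.
    Visit S.
  At J: go right to L.
    At L: go left to M.
      At M: no left child.
      At M: go right to N.
        N is a leaf — visit N.
      Visit M.
    At L: no right child.
    Visit L.
  Visit J.
Visit V.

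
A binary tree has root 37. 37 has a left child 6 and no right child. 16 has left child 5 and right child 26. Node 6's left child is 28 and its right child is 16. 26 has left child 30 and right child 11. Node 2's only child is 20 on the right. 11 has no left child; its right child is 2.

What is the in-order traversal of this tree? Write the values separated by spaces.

In-order visits the left subtree, then the node, then the right subtree.
At 37: go left to 6.
  At 6: go left to 28.
    28 is a leaf — visit 28.
  Visit 6.
  At 6: go right to 16.
    At 16: go left to 5.
      5 is a leaf — visit 5.
    Visit 16.
    At 16: go right to 26.
      At 26: go left to 30.
        30 is a leaf — visit 30.
      Visit 26.
      At 26: go right to 11.
        At 11: no left child.
        Visit 11.
        At 11: go right to 2.
          At 2: no left child.
          Visit 2.
          At 2: go right to 20.
            20 is a leaf — visit 20.
Visit 37.
At 37: no right child.

28 6 5 16 30 26 11 2 20 37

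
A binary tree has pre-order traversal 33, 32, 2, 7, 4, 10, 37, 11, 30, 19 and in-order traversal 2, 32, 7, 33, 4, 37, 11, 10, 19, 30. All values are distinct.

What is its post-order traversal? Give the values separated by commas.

The first element of pre-order is the root; it splits in-order into left and right subtrees.
Root 33: left subtree has 3 nodes {2, 32, 7}, right has 6 {4, 37, 11, 10, 19, 30}.
  Root 32: left subtree has 1 node {2}, right has 1 {7}.
  Root 4: left subtree has 0 nodes { }, right has 5 {37, 11, 10, 19, 30}.
    Root 10: left subtree has 2 nodes {37, 11}, right has 2 {19, 30}.
      Root 37: left subtree has 0 nodes { }, right has 1 {11}.
      Root 30: left subtree has 1 node {19}, right has 0 { }.

2, 7, 32, 11, 37, 19, 30, 10, 4, 33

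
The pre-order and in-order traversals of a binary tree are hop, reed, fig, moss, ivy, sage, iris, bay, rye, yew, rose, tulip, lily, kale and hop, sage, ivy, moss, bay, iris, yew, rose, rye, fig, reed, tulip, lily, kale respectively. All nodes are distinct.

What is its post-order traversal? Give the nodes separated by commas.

The first element of pre-order is the root; it splits in-order into left and right subtrees.
Root hop: left subtree has 0 nodes { }, right has 13 {sage, ivy, moss, bay, iris, yew, rose, rye, fig, reed, tulip, lily, kale}.
  Root reed: left subtree has 9 nodes {sage, ivy, moss, bay, iris, yew, rose, rye, fig}, right has 3 {tulip, lily, kale}.
    Root fig: left subtree has 8 nodes {sage, ivy, moss, bay, iris, yew, rose, rye}, right has 0 { }.
      Root moss: left subtree has 2 nodes {sage, ivy}, right has 5 {bay, iris, yew, rose, rye}.
        Root ivy: left subtree has 1 node {sage}, right has 0 { }.
        Root iris: left subtree has 1 node {bay}, right has 3 {yew, rose, rye}.
          Root rye: left subtree has 2 nodes {yew, rose}, right has 0 { }.
            Root yew: left subtree has 0 nodes { }, right has 1 {rose}.
    Root tulip: left subtree has 0 nodes { }, right has 2 {lily, kale}.
      Root lily: left subtree has 0 nodes { }, right has 1 {kale}.

sage, ivy, bay, rose, yew, rye, iris, moss, fig, kale, lily, tulip, reed, hop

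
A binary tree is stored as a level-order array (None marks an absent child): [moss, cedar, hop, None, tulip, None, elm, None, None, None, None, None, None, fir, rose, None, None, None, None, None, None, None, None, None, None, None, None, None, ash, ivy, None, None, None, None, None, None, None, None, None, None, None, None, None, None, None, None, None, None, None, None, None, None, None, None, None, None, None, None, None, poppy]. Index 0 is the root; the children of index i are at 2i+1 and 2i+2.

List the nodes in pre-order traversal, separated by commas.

moss, cedar, tulip, hop, elm, fir, ash, rose, ivy, poppy

Pre-order visits the node, then its left subtree, then its right subtree.
Visit moss.
At moss: go left to cedar.
  Visit cedar.
  At cedar: no left child.
  At cedar: go right to tulip.
    tulip is a leaf — visit tulip.
At moss: go right to hop.
  Visit hop.
  At hop: no left child.
  At hop: go right to elm.
    Visit elm.
    At elm: go left to fir.
      Visit fir.
      At fir: no left child.
      At fir: go right to ash.
        ash is a leaf — visit ash.
    At elm: go right to rose.
      Visit rose.
      At rose: go left to ivy.
        Visit ivy.
        At ivy: go left to poppy.
          poppy is a leaf — visit poppy.
        At ivy: no right child.
      At rose: no right child.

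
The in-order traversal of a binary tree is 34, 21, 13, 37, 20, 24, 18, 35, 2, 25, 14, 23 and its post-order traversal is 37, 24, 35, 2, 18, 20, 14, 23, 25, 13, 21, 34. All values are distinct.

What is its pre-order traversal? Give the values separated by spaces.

The last element of post-order is the root; it splits in-order into left and right subtrees.
Root 34: left subtree has 0 nodes { }, right has 11 {21, 13, 37, 20, 24, 18, 35, 2, 25, 14, 23}.
  Root 21: left subtree has 0 nodes { }, right has 10 {13, 37, 20, 24, 18, 35, 2, 25, 14, 23}.
    Root 13: left subtree has 0 nodes { }, right has 9 {37, 20, 24, 18, 35, 2, 25, 14, 23}.
      Root 25: left subtree has 6 nodes {37, 20, 24, 18, 35, 2}, right has 2 {14, 23}.
        Root 20: left subtree has 1 node {37}, right has 4 {24, 18, 35, 2}.
          Root 18: left subtree has 1 node {24}, right has 2 {35, 2}.
            Root 2: left subtree has 1 node {35}, right has 0 { }.
        Root 23: left subtree has 1 node {14}, right has 0 { }.

34 21 13 25 20 37 18 24 2 35 23 14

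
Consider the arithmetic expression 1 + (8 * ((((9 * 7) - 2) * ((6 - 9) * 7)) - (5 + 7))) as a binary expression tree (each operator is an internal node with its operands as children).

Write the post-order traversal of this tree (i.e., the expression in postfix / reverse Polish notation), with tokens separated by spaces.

Post-order on an expression tree gives postfix notation: for each operator, emit left operand, right operand, then the operator.

1 8 9 7 * 2 - 6 9 - 7 * * 5 7 + - * +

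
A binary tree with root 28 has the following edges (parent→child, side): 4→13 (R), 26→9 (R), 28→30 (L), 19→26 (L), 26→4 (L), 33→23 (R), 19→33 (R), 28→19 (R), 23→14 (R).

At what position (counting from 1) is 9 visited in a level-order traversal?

Level-order visits nodes level by level from the root, left to right within each level.
Level 0: 28
Level 1: 30, 19
Level 2: 26, 33
Level 3: 4, 9, 23
Level 4: 13, 14
Full level-order sequence: 28, 30, 19, 26, 33, 4, 9, 23, 13, 14.

7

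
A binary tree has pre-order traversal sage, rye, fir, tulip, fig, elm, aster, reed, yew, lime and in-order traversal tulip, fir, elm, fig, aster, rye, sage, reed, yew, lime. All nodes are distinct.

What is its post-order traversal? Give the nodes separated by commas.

The first element of pre-order is the root; it splits in-order into left and right subtrees.
Root sage: left subtree has 6 nodes {tulip, fir, elm, fig, aster, rye}, right has 3 {reed, yew, lime}.
  Root rye: left subtree has 5 nodes {tulip, fir, elm, fig, aster}, right has 0 { }.
    Root fir: left subtree has 1 node {tulip}, right has 3 {elm, fig, aster}.
      Root fig: left subtree has 1 node {elm}, right has 1 {aster}.
  Root reed: left subtree has 0 nodes { }, right has 2 {yew, lime}.
    Root yew: left subtree has 0 nodes { }, right has 1 {lime}.

tulip, elm, aster, fig, fir, rye, lime, yew, reed, sage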